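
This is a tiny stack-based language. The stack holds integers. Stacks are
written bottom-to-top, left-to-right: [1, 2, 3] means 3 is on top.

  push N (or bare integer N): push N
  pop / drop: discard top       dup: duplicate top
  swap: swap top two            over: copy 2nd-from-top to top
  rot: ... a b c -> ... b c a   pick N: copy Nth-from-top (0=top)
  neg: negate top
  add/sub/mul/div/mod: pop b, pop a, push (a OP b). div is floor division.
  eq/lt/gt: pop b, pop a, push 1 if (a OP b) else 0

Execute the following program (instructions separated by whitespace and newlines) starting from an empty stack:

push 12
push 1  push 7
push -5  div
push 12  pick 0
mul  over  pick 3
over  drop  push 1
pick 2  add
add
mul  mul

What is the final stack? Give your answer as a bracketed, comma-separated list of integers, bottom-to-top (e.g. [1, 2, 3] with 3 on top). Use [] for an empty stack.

After 'push 12': [12]
After 'push 1': [12, 1]
After 'push 7': [12, 1, 7]
After 'push -5': [12, 1, 7, -5]
After 'div': [12, 1, -2]
After 'push 12': [12, 1, -2, 12]
After 'pick 0': [12, 1, -2, 12, 12]
After 'mul': [12, 1, -2, 144]
After 'over': [12, 1, -2, 144, -2]
After 'pick 3': [12, 1, -2, 144, -2, 1]
After 'over': [12, 1, -2, 144, -2, 1, -2]
After 'drop': [12, 1, -2, 144, -2, 1]
After 'push 1': [12, 1, -2, 144, -2, 1, 1]
After 'pick 2': [12, 1, -2, 144, -2, 1, 1, -2]
After 'add': [12, 1, -2, 144, -2, 1, -1]
After 'add': [12, 1, -2, 144, -2, 0]
After 'mul': [12, 1, -2, 144, 0]
After 'mul': [12, 1, -2, 0]

Answer: [12, 1, -2, 0]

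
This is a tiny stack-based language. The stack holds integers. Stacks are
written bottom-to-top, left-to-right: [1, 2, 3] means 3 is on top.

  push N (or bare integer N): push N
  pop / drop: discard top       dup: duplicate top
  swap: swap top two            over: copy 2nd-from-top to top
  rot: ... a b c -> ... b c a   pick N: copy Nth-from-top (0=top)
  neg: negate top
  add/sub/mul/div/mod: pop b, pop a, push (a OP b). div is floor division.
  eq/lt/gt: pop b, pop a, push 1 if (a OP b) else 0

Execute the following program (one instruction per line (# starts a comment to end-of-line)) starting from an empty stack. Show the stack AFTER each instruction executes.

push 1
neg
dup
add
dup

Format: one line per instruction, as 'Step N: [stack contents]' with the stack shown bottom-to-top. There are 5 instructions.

Step 1: [1]
Step 2: [-1]
Step 3: [-1, -1]
Step 4: [-2]
Step 5: [-2, -2]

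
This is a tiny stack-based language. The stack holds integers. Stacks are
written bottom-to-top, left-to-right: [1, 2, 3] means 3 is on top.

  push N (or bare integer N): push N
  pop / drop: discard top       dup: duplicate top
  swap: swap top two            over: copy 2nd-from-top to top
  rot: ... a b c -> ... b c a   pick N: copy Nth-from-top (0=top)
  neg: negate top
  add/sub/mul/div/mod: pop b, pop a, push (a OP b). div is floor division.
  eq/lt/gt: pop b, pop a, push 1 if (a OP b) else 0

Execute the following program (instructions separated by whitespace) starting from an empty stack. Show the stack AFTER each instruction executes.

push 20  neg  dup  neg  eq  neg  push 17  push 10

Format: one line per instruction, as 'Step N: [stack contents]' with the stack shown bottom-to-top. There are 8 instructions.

Step 1: [20]
Step 2: [-20]
Step 3: [-20, -20]
Step 4: [-20, 20]
Step 5: [0]
Step 6: [0]
Step 7: [0, 17]
Step 8: [0, 17, 10]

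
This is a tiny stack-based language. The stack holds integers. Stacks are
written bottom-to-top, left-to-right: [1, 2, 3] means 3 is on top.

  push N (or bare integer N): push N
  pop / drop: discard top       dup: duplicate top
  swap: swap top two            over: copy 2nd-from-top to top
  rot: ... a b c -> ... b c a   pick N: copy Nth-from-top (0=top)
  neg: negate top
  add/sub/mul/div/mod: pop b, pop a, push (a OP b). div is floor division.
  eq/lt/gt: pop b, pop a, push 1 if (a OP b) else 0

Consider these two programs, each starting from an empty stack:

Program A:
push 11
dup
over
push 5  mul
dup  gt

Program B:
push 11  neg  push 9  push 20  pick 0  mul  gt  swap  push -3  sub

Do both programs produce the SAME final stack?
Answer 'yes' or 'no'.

Program A trace:
  After 'push 11': [11]
  After 'dup': [11, 11]
  After 'over': [11, 11, 11]
  After 'push 5': [11, 11, 11, 5]
  After 'mul': [11, 11, 55]
  After 'dup': [11, 11, 55, 55]
  After 'gt': [11, 11, 0]
Program A final stack: [11, 11, 0]

Program B trace:
  After 'push 11': [11]
  After 'neg': [-11]
  After 'push 9': [-11, 9]
  After 'push 20': [-11, 9, 20]
  After 'pick 0': [-11, 9, 20, 20]
  After 'mul': [-11, 9, 400]
  After 'gt': [-11, 0]
  After 'swap': [0, -11]
  After 'push -3': [0, -11, -3]
  After 'sub': [0, -8]
Program B final stack: [0, -8]
Same: no

Answer: no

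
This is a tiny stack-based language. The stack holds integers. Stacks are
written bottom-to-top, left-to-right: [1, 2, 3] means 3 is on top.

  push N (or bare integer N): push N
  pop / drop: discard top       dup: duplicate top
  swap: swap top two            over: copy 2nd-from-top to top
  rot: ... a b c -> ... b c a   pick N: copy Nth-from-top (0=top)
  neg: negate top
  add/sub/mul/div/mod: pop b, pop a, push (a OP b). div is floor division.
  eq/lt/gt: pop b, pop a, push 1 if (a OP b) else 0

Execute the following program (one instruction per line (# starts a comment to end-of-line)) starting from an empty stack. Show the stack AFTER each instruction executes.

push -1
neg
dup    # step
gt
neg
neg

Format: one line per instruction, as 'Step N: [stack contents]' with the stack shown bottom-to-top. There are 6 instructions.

Step 1: [-1]
Step 2: [1]
Step 3: [1, 1]
Step 4: [0]
Step 5: [0]
Step 6: [0]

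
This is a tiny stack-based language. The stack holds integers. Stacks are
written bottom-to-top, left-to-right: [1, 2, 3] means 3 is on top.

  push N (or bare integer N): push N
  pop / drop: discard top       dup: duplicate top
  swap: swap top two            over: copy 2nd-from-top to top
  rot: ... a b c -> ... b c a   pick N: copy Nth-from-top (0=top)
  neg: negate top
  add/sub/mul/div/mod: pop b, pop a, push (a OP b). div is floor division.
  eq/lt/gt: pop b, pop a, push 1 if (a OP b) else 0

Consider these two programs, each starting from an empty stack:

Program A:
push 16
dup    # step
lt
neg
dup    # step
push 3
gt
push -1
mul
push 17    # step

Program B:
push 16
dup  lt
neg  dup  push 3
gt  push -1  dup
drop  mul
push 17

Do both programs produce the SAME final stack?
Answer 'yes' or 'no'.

Answer: yes

Derivation:
Program A trace:
  After 'push 16': [16]
  After 'dup': [16, 16]
  After 'lt': [0]
  After 'neg': [0]
  After 'dup': [0, 0]
  After 'push 3': [0, 0, 3]
  After 'gt': [0, 0]
  After 'push -1': [0, 0, -1]
  After 'mul': [0, 0]
  After 'push 17': [0, 0, 17]
Program A final stack: [0, 0, 17]

Program B trace:
  After 'push 16': [16]
  After 'dup': [16, 16]
  After 'lt': [0]
  After 'neg': [0]
  After 'dup': [0, 0]
  After 'push 3': [0, 0, 3]
  After 'gt': [0, 0]
  After 'push -1': [0, 0, -1]
  After 'dup': [0, 0, -1, -1]
  After 'drop': [0, 0, -1]
  After 'mul': [0, 0]
  After 'push 17': [0, 0, 17]
Program B final stack: [0, 0, 17]
Same: yes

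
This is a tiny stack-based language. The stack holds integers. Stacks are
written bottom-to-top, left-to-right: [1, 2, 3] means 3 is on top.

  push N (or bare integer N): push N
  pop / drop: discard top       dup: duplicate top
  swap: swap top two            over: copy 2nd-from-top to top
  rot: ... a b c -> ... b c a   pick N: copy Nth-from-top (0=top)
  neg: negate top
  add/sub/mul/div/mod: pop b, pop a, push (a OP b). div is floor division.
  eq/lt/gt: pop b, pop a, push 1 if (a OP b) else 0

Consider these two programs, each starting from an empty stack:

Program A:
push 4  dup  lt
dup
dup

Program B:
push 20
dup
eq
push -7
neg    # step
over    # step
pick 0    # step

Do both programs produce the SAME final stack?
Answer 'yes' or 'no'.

Program A trace:
  After 'push 4': [4]
  After 'dup': [4, 4]
  After 'lt': [0]
  After 'dup': [0, 0]
  After 'dup': [0, 0, 0]
Program A final stack: [0, 0, 0]

Program B trace:
  After 'push 20': [20]
  After 'dup': [20, 20]
  After 'eq': [1]
  After 'push -7': [1, -7]
  After 'neg': [1, 7]
  After 'over': [1, 7, 1]
  After 'pick 0': [1, 7, 1, 1]
Program B final stack: [1, 7, 1, 1]
Same: no

Answer: no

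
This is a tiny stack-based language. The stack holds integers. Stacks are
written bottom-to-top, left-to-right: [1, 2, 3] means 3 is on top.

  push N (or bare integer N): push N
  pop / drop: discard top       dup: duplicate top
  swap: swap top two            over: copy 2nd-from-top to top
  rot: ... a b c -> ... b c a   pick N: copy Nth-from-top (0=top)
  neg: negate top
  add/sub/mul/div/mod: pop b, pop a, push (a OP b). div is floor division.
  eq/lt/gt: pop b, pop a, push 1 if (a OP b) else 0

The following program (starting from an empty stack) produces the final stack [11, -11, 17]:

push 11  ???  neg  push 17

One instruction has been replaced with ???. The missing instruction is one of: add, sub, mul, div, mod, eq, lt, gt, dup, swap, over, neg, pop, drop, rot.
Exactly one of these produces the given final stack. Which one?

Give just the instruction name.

Stack before ???: [11]
Stack after ???:  [11, 11]
The instruction that transforms [11] -> [11, 11] is: dup

Answer: dup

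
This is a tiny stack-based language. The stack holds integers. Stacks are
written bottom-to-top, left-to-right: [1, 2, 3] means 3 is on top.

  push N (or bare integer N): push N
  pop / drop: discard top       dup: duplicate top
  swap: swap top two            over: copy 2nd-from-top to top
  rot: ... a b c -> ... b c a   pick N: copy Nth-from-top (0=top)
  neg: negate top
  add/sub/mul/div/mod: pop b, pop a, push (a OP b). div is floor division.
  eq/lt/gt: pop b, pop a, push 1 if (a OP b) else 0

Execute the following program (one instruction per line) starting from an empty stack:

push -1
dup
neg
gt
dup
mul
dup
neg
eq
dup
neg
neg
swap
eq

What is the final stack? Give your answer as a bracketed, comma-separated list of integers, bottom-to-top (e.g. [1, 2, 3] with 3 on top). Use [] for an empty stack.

After 'push -1': [-1]
After 'dup': [-1, -1]
After 'neg': [-1, 1]
After 'gt': [0]
After 'dup': [0, 0]
After 'mul': [0]
After 'dup': [0, 0]
After 'neg': [0, 0]
After 'eq': [1]
After 'dup': [1, 1]
After 'neg': [1, -1]
After 'neg': [1, 1]
After 'swap': [1, 1]
After 'eq': [1]

Answer: [1]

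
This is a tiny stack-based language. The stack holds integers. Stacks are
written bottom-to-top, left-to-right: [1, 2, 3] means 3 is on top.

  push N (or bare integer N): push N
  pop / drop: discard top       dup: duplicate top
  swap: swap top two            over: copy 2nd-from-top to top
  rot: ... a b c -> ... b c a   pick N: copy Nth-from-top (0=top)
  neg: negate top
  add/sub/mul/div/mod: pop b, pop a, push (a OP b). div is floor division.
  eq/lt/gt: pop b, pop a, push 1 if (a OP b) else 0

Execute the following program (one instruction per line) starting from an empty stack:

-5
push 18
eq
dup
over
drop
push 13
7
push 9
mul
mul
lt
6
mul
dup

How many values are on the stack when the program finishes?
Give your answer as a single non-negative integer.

Answer: 3

Derivation:
After 'push -5': stack = [-5] (depth 1)
After 'push 18': stack = [-5, 18] (depth 2)
After 'eq': stack = [0] (depth 1)
After 'dup': stack = [0, 0] (depth 2)
After 'over': stack = [0, 0, 0] (depth 3)
After 'drop': stack = [0, 0] (depth 2)
After 'push 13': stack = [0, 0, 13] (depth 3)
After 'push 7': stack = [0, 0, 13, 7] (depth 4)
After 'push 9': stack = [0, 0, 13, 7, 9] (depth 5)
After 'mul': stack = [0, 0, 13, 63] (depth 4)
After 'mul': stack = [0, 0, 819] (depth 3)
After 'lt': stack = [0, 1] (depth 2)
After 'push 6': stack = [0, 1, 6] (depth 3)
After 'mul': stack = [0, 6] (depth 2)
After 'dup': stack = [0, 6, 6] (depth 3)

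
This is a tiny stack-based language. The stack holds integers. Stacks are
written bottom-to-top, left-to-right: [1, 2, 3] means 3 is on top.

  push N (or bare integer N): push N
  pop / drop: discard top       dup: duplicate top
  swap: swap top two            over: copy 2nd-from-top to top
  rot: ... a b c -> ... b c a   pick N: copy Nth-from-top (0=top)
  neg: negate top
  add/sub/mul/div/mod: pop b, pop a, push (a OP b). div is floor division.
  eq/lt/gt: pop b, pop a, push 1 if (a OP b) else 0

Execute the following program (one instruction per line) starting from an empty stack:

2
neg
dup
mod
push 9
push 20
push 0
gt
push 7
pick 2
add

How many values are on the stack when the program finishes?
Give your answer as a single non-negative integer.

After 'push 2': stack = [2] (depth 1)
After 'neg': stack = [-2] (depth 1)
After 'dup': stack = [-2, -2] (depth 2)
After 'mod': stack = [0] (depth 1)
After 'push 9': stack = [0, 9] (depth 2)
After 'push 20': stack = [0, 9, 20] (depth 3)
After 'push 0': stack = [0, 9, 20, 0] (depth 4)
After 'gt': stack = [0, 9, 1] (depth 3)
After 'push 7': stack = [0, 9, 1, 7] (depth 4)
After 'pick 2': stack = [0, 9, 1, 7, 9] (depth 5)
After 'add': stack = [0, 9, 1, 16] (depth 4)

Answer: 4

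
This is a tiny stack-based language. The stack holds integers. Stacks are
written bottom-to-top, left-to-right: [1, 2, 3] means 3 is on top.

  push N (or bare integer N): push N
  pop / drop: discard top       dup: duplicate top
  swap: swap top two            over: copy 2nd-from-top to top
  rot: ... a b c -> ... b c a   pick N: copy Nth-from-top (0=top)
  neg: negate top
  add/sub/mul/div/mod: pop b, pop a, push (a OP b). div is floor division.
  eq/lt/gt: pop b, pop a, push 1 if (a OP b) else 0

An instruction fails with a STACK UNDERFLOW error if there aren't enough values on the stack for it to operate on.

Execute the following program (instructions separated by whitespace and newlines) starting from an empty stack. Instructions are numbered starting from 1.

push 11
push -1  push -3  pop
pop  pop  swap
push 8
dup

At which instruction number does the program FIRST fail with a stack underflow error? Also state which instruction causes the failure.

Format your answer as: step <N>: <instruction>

Step 1 ('push 11'): stack = [11], depth = 1
Step 2 ('push -1'): stack = [11, -1], depth = 2
Step 3 ('push -3'): stack = [11, -1, -3], depth = 3
Step 4 ('pop'): stack = [11, -1], depth = 2
Step 5 ('pop'): stack = [11], depth = 1
Step 6 ('pop'): stack = [], depth = 0
Step 7 ('swap'): needs 2 value(s) but depth is 0 — STACK UNDERFLOW

Answer: step 7: swap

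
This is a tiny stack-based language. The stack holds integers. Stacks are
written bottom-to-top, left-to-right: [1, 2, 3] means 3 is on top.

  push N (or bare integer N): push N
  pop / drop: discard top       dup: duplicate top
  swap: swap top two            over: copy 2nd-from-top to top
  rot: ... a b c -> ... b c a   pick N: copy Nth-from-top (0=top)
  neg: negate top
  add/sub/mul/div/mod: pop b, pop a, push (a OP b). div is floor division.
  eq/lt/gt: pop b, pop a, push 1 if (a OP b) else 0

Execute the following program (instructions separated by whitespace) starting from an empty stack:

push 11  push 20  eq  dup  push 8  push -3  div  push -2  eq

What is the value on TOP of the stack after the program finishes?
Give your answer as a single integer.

After 'push 11': [11]
After 'push 20': [11, 20]
After 'eq': [0]
After 'dup': [0, 0]
After 'push 8': [0, 0, 8]
After 'push -3': [0, 0, 8, -3]
After 'div': [0, 0, -3]
After 'push -2': [0, 0, -3, -2]
After 'eq': [0, 0, 0]

Answer: 0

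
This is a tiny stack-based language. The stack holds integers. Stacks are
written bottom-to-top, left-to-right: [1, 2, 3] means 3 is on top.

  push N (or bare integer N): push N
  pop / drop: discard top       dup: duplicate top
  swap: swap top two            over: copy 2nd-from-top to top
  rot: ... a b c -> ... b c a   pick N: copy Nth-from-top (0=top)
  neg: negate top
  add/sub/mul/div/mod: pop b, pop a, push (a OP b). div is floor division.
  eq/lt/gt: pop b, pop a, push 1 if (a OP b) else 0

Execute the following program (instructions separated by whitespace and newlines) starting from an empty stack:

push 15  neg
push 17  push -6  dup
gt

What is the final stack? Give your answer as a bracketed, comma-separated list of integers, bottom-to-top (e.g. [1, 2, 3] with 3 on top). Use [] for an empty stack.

Answer: [-15, 17, 0]

Derivation:
After 'push 15': [15]
After 'neg': [-15]
After 'push 17': [-15, 17]
After 'push -6': [-15, 17, -6]
After 'dup': [-15, 17, -6, -6]
After 'gt': [-15, 17, 0]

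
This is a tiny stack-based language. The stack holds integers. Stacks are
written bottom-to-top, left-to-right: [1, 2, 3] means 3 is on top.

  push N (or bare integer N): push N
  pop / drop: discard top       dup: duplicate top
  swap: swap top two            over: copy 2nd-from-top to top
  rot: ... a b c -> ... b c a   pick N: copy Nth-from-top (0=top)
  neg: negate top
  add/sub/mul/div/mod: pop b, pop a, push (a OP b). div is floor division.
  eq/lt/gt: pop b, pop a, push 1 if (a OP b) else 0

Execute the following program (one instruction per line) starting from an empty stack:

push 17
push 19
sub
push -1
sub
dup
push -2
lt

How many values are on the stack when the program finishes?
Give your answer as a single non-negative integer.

After 'push 17': stack = [17] (depth 1)
After 'push 19': stack = [17, 19] (depth 2)
After 'sub': stack = [-2] (depth 1)
After 'push -1': stack = [-2, -1] (depth 2)
After 'sub': stack = [-1] (depth 1)
After 'dup': stack = [-1, -1] (depth 2)
After 'push -2': stack = [-1, -1, -2] (depth 3)
After 'lt': stack = [-1, 0] (depth 2)

Answer: 2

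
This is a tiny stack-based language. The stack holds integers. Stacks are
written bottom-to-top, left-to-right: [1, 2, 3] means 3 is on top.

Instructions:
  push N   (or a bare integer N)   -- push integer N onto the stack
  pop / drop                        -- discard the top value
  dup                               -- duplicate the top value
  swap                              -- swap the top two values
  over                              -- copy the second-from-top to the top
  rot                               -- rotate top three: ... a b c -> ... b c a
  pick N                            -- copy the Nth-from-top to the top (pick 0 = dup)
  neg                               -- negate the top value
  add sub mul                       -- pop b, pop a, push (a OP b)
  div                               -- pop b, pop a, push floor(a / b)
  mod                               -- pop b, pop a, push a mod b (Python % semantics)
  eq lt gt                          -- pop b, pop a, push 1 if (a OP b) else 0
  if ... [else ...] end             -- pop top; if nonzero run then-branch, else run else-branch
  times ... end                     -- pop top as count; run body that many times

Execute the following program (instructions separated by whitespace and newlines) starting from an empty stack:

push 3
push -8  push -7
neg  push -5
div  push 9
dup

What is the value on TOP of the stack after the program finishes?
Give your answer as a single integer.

After 'push 3': [3]
After 'push -8': [3, -8]
After 'push -7': [3, -8, -7]
After 'neg': [3, -8, 7]
After 'push -5': [3, -8, 7, -5]
After 'div': [3, -8, -2]
After 'push 9': [3, -8, -2, 9]
After 'dup': [3, -8, -2, 9, 9]

Answer: 9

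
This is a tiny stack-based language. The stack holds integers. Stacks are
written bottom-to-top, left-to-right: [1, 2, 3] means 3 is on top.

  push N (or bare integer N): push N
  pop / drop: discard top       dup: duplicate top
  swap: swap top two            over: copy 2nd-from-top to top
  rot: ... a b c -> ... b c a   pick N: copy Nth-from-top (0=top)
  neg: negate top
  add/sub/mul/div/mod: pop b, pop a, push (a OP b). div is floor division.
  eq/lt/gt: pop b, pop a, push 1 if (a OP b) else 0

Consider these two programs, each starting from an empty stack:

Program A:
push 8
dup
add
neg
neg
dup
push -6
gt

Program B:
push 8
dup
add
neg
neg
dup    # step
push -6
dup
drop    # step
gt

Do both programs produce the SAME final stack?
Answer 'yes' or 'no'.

Answer: yes

Derivation:
Program A trace:
  After 'push 8': [8]
  After 'dup': [8, 8]
  After 'add': [16]
  After 'neg': [-16]
  After 'neg': [16]
  After 'dup': [16, 16]
  After 'push -6': [16, 16, -6]
  After 'gt': [16, 1]
Program A final stack: [16, 1]

Program B trace:
  After 'push 8': [8]
  After 'dup': [8, 8]
  After 'add': [16]
  After 'neg': [-16]
  After 'neg': [16]
  After 'dup': [16, 16]
  After 'push -6': [16, 16, -6]
  After 'dup': [16, 16, -6, -6]
  After 'drop': [16, 16, -6]
  After 'gt': [16, 1]
Program B final stack: [16, 1]
Same: yes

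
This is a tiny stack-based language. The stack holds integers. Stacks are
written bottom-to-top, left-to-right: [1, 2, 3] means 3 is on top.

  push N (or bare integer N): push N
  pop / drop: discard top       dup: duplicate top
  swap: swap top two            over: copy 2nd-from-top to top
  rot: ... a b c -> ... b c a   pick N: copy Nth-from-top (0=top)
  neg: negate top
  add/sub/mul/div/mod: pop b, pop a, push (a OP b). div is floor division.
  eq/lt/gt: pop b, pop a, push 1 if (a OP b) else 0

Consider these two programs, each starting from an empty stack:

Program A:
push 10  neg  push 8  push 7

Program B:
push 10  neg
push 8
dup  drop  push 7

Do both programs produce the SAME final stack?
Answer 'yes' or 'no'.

Program A trace:
  After 'push 10': [10]
  After 'neg': [-10]
  After 'push 8': [-10, 8]
  After 'push 7': [-10, 8, 7]
Program A final stack: [-10, 8, 7]

Program B trace:
  After 'push 10': [10]
  After 'neg': [-10]
  After 'push 8': [-10, 8]
  After 'dup': [-10, 8, 8]
  After 'drop': [-10, 8]
  After 'push 7': [-10, 8, 7]
Program B final stack: [-10, 8, 7]
Same: yes

Answer: yes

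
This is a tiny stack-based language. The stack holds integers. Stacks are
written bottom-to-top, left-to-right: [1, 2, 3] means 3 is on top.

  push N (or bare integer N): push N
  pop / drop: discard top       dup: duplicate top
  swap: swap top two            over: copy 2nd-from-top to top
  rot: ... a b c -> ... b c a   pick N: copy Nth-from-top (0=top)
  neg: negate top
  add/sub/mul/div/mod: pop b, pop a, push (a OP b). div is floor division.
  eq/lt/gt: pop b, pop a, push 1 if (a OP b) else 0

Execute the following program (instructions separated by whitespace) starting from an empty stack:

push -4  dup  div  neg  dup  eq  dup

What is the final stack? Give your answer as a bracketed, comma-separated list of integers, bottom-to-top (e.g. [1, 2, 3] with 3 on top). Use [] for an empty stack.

Answer: [1, 1]

Derivation:
After 'push -4': [-4]
After 'dup': [-4, -4]
After 'div': [1]
After 'neg': [-1]
After 'dup': [-1, -1]
After 'eq': [1]
After 'dup': [1, 1]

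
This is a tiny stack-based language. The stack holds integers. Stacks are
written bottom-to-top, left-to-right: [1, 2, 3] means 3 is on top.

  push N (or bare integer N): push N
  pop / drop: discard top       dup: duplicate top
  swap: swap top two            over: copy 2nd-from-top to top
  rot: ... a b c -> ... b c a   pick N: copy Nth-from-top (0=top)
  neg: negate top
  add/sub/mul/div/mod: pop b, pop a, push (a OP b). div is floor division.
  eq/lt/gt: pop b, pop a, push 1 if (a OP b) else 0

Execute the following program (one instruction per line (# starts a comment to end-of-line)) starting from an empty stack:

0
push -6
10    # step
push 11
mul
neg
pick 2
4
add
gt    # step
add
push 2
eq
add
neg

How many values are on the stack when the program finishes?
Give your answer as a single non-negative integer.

After 'push 0': stack = [0] (depth 1)
After 'push -6': stack = [0, -6] (depth 2)
After 'push 10': stack = [0, -6, 10] (depth 3)
After 'push 11': stack = [0, -6, 10, 11] (depth 4)
After 'mul': stack = [0, -6, 110] (depth 3)
After 'neg': stack = [0, -6, -110] (depth 3)
After 'pick 2': stack = [0, -6, -110, 0] (depth 4)
After 'push 4': stack = [0, -6, -110, 0, 4] (depth 5)
After 'add': stack = [0, -6, -110, 4] (depth 4)
After 'gt': stack = [0, -6, 0] (depth 3)
After 'add': stack = [0, -6] (depth 2)
After 'push 2': stack = [0, -6, 2] (depth 3)
After 'eq': stack = [0, 0] (depth 2)
After 'add': stack = [0] (depth 1)
After 'neg': stack = [0] (depth 1)

Answer: 1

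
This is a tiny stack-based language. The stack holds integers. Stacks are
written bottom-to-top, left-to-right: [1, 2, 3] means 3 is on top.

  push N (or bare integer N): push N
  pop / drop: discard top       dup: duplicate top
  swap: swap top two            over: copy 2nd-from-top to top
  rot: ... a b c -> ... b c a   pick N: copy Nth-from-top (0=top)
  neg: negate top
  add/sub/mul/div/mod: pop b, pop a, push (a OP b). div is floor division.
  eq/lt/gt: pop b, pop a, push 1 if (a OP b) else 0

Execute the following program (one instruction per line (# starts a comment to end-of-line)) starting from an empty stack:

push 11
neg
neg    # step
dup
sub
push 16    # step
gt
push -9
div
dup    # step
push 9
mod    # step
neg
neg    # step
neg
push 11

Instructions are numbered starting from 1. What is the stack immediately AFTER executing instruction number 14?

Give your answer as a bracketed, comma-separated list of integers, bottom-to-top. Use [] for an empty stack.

Answer: [0, 0]

Derivation:
Step 1 ('push 11'): [11]
Step 2 ('neg'): [-11]
Step 3 ('neg'): [11]
Step 4 ('dup'): [11, 11]
Step 5 ('sub'): [0]
Step 6 ('push 16'): [0, 16]
Step 7 ('gt'): [0]
Step 8 ('push -9'): [0, -9]
Step 9 ('div'): [0]
Step 10 ('dup'): [0, 0]
Step 11 ('push 9'): [0, 0, 9]
Step 12 ('mod'): [0, 0]
Step 13 ('neg'): [0, 0]
Step 14 ('neg'): [0, 0]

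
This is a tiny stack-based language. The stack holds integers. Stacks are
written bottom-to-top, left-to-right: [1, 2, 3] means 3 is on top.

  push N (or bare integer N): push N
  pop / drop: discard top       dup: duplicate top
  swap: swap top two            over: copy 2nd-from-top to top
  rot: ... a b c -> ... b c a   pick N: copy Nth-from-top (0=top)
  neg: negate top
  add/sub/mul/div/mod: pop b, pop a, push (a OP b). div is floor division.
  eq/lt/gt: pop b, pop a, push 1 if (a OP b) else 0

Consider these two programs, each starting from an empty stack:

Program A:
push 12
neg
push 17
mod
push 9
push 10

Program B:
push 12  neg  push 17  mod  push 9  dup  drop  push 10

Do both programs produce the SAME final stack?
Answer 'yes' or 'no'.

Program A trace:
  After 'push 12': [12]
  After 'neg': [-12]
  After 'push 17': [-12, 17]
  After 'mod': [5]
  After 'push 9': [5, 9]
  After 'push 10': [5, 9, 10]
Program A final stack: [5, 9, 10]

Program B trace:
  After 'push 12': [12]
  After 'neg': [-12]
  After 'push 17': [-12, 17]
  After 'mod': [5]
  After 'push 9': [5, 9]
  After 'dup': [5, 9, 9]
  After 'drop': [5, 9]
  After 'push 10': [5, 9, 10]
Program B final stack: [5, 9, 10]
Same: yes

Answer: yes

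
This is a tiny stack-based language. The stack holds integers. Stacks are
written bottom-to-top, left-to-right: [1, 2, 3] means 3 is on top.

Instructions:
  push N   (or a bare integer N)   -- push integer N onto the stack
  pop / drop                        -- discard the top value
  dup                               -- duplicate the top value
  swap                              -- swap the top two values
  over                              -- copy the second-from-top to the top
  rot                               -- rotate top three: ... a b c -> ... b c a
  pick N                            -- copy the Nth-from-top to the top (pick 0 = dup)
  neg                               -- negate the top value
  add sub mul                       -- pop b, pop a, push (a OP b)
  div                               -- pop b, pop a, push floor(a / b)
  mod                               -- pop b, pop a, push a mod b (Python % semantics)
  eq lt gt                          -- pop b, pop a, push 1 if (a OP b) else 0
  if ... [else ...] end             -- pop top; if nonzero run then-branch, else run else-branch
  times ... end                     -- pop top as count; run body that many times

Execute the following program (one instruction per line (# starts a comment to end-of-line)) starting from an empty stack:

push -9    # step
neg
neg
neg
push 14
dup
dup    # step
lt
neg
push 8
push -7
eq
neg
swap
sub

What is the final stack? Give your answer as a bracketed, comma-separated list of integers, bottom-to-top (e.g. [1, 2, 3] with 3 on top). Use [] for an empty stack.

Answer: [9, 14, 0]

Derivation:
After 'push -9': [-9]
After 'neg': [9]
After 'neg': [-9]
After 'neg': [9]
After 'push 14': [9, 14]
After 'dup': [9, 14, 14]
After 'dup': [9, 14, 14, 14]
After 'lt': [9, 14, 0]
After 'neg': [9, 14, 0]
After 'push 8': [9, 14, 0, 8]
After 'push -7': [9, 14, 0, 8, -7]
After 'eq': [9, 14, 0, 0]
After 'neg': [9, 14, 0, 0]
After 'swap': [9, 14, 0, 0]
After 'sub': [9, 14, 0]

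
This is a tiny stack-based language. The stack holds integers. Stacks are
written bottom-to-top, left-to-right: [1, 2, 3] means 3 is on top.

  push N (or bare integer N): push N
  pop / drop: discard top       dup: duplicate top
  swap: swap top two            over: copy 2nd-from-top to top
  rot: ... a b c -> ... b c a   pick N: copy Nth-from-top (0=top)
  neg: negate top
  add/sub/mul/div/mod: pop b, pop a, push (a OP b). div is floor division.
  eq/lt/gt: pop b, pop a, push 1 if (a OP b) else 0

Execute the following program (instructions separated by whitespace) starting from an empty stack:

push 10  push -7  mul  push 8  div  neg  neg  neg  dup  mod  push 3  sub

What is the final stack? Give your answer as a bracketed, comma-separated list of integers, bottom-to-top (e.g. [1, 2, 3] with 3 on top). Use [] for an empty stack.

After 'push 10': [10]
After 'push -7': [10, -7]
After 'mul': [-70]
After 'push 8': [-70, 8]
After 'div': [-9]
After 'neg': [9]
After 'neg': [-9]
After 'neg': [9]
After 'dup': [9, 9]
After 'mod': [0]
After 'push 3': [0, 3]
After 'sub': [-3]

Answer: [-3]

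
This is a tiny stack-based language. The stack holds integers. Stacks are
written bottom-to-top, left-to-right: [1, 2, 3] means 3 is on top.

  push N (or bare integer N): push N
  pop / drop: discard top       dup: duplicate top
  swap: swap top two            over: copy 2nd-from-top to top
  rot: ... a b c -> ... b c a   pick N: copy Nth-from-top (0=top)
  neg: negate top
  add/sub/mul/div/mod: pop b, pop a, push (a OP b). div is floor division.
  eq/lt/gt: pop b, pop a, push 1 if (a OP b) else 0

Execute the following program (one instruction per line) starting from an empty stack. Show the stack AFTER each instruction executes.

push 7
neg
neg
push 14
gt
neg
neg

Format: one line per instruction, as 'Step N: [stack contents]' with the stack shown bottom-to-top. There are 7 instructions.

Step 1: [7]
Step 2: [-7]
Step 3: [7]
Step 4: [7, 14]
Step 5: [0]
Step 6: [0]
Step 7: [0]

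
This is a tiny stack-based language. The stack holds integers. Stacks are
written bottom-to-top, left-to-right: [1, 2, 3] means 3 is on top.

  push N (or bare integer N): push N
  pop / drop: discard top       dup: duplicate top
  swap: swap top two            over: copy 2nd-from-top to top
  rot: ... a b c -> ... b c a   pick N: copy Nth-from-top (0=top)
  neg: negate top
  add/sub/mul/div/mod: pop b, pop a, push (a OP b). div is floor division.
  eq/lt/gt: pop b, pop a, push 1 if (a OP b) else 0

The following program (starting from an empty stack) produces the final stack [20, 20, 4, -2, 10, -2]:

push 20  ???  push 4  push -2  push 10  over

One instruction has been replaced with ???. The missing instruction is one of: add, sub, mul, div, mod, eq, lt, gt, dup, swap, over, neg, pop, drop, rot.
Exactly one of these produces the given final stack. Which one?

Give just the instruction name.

Stack before ???: [20]
Stack after ???:  [20, 20]
The instruction that transforms [20] -> [20, 20] is: dup

Answer: dup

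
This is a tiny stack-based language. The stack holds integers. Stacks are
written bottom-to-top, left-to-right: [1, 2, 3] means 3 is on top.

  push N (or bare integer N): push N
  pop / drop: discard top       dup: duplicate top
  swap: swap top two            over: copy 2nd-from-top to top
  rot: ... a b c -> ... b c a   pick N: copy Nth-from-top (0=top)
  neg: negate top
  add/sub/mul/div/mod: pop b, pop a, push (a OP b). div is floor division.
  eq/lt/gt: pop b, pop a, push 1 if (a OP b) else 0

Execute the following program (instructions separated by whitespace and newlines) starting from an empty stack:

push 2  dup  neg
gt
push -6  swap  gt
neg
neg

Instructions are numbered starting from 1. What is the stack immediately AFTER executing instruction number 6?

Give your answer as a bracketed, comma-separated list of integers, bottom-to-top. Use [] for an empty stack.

Step 1 ('push 2'): [2]
Step 2 ('dup'): [2, 2]
Step 3 ('neg'): [2, -2]
Step 4 ('gt'): [1]
Step 5 ('push -6'): [1, -6]
Step 6 ('swap'): [-6, 1]

Answer: [-6, 1]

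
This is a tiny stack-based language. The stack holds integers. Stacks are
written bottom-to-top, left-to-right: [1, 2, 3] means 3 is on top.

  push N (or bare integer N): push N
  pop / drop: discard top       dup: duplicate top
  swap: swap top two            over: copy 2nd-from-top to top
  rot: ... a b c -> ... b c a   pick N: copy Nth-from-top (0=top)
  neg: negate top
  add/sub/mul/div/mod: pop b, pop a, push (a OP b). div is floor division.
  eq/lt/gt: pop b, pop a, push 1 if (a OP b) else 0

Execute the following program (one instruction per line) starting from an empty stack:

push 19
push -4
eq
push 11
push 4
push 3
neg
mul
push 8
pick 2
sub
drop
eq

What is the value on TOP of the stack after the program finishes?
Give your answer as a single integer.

After 'push 19': [19]
After 'push -4': [19, -4]
After 'eq': [0]
After 'push 11': [0, 11]
After 'push 4': [0, 11, 4]
After 'push 3': [0, 11, 4, 3]
After 'neg': [0, 11, 4, -3]
After 'mul': [0, 11, -12]
After 'push 8': [0, 11, -12, 8]
After 'pick 2': [0, 11, -12, 8, 11]
After 'sub': [0, 11, -12, -3]
After 'drop': [0, 11, -12]
After 'eq': [0, 0]

Answer: 0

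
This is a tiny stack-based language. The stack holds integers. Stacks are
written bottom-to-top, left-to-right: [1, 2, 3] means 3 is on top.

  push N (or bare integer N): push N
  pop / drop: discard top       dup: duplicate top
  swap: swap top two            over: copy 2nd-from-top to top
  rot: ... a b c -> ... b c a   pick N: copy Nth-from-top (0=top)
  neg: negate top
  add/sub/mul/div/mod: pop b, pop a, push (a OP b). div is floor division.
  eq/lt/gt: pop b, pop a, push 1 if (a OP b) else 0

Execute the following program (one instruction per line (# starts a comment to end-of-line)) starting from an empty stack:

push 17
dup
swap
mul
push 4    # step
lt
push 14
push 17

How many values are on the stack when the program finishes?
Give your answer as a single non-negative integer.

Answer: 3

Derivation:
After 'push 17': stack = [17] (depth 1)
After 'dup': stack = [17, 17] (depth 2)
After 'swap': stack = [17, 17] (depth 2)
After 'mul': stack = [289] (depth 1)
After 'push 4': stack = [289, 4] (depth 2)
After 'lt': stack = [0] (depth 1)
After 'push 14': stack = [0, 14] (depth 2)
After 'push 17': stack = [0, 14, 17] (depth 3)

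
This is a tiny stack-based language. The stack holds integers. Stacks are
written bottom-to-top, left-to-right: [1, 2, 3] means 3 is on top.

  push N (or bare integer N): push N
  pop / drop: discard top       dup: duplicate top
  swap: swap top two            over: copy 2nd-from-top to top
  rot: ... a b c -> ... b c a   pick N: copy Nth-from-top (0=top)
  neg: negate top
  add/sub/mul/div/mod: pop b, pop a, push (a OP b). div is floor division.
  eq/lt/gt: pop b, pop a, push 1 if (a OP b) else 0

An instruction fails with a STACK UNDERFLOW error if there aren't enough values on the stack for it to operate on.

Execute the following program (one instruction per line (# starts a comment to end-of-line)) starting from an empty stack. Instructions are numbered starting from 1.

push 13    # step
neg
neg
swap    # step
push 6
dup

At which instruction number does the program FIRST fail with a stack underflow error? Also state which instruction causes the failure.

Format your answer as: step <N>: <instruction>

Answer: step 4: swap

Derivation:
Step 1 ('push 13'): stack = [13], depth = 1
Step 2 ('neg'): stack = [-13], depth = 1
Step 3 ('neg'): stack = [13], depth = 1
Step 4 ('swap'): needs 2 value(s) but depth is 1 — STACK UNDERFLOW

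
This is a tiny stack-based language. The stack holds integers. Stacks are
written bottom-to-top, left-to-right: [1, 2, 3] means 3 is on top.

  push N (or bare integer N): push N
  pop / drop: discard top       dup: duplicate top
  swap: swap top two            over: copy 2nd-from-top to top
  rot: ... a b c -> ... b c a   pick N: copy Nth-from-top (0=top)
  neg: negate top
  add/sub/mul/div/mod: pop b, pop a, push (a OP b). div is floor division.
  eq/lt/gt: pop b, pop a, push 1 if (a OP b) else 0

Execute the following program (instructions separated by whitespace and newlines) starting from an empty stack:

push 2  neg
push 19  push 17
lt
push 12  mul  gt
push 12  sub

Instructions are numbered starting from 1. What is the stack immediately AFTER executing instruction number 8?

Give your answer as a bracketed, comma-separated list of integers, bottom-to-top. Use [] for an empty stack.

Answer: [0]

Derivation:
Step 1 ('push 2'): [2]
Step 2 ('neg'): [-2]
Step 3 ('push 19'): [-2, 19]
Step 4 ('push 17'): [-2, 19, 17]
Step 5 ('lt'): [-2, 0]
Step 6 ('push 12'): [-2, 0, 12]
Step 7 ('mul'): [-2, 0]
Step 8 ('gt'): [0]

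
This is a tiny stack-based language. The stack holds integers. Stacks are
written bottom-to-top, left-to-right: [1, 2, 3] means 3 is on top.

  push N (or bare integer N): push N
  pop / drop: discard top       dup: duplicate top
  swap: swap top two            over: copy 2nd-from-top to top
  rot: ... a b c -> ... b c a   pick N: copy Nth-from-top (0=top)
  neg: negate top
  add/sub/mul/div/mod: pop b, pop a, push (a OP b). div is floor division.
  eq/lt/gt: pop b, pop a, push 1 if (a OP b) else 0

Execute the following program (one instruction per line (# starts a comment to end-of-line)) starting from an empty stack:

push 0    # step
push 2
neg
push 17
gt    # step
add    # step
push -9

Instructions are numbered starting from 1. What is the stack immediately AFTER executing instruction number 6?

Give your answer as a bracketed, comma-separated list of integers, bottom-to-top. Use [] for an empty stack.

Answer: [0]

Derivation:
Step 1 ('push 0'): [0]
Step 2 ('push 2'): [0, 2]
Step 3 ('neg'): [0, -2]
Step 4 ('push 17'): [0, -2, 17]
Step 5 ('gt'): [0, 0]
Step 6 ('add'): [0]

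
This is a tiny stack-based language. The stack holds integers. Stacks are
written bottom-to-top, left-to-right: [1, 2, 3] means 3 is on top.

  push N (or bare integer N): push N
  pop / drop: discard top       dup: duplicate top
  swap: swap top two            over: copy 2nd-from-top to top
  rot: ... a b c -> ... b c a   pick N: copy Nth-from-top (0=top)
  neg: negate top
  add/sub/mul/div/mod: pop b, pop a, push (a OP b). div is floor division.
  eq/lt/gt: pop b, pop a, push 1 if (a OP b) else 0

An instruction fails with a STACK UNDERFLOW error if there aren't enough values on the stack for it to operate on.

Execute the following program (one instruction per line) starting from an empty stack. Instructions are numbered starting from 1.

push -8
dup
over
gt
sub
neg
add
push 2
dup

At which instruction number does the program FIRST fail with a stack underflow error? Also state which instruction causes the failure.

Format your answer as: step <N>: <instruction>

Answer: step 7: add

Derivation:
Step 1 ('push -8'): stack = [-8], depth = 1
Step 2 ('dup'): stack = [-8, -8], depth = 2
Step 3 ('over'): stack = [-8, -8, -8], depth = 3
Step 4 ('gt'): stack = [-8, 0], depth = 2
Step 5 ('sub'): stack = [-8], depth = 1
Step 6 ('neg'): stack = [8], depth = 1
Step 7 ('add'): needs 2 value(s) but depth is 1 — STACK UNDERFLOW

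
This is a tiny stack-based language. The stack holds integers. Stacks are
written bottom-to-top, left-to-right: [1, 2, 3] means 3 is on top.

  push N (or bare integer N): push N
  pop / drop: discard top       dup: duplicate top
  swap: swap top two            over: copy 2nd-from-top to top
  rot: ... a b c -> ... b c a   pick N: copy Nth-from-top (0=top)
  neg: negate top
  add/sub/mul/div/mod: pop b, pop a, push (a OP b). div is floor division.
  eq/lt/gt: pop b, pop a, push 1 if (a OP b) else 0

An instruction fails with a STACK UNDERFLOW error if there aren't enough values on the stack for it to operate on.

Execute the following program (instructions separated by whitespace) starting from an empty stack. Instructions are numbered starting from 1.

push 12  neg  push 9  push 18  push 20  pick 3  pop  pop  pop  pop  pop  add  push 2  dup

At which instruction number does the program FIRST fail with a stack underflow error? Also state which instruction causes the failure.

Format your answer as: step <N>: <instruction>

Answer: step 12: add

Derivation:
Step 1 ('push 12'): stack = [12], depth = 1
Step 2 ('neg'): stack = [-12], depth = 1
Step 3 ('push 9'): stack = [-12, 9], depth = 2
Step 4 ('push 18'): stack = [-12, 9, 18], depth = 3
Step 5 ('push 20'): stack = [-12, 9, 18, 20], depth = 4
Step 6 ('pick 3'): stack = [-12, 9, 18, 20, -12], depth = 5
Step 7 ('pop'): stack = [-12, 9, 18, 20], depth = 4
Step 8 ('pop'): stack = [-12, 9, 18], depth = 3
Step 9 ('pop'): stack = [-12, 9], depth = 2
Step 10 ('pop'): stack = [-12], depth = 1
Step 11 ('pop'): stack = [], depth = 0
Step 12 ('add'): needs 2 value(s) but depth is 0 — STACK UNDERFLOW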